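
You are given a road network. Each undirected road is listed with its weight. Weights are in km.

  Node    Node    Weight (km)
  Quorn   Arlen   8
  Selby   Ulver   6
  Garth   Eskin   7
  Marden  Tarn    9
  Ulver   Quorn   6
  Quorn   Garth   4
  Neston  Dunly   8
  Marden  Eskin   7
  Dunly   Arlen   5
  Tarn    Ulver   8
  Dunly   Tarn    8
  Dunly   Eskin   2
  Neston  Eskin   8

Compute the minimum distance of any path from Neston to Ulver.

Candidate routes:
Neston - Dunly - Eskin - Garth - Quorn - Ulver: 8+2+7+4+6 = 27
Neston - Dunly - Tarn - Ulver: 8+8+8 = 24
Neston - Eskin - Dunly - Tarn - Ulver: 8+2+8+8 = 26
Neston - Eskin - Garth - Quorn - Ulver: 8+7+4+6 = 25
The minimum is 24 km via Neston - Dunly - Tarn - Ulver.

24 km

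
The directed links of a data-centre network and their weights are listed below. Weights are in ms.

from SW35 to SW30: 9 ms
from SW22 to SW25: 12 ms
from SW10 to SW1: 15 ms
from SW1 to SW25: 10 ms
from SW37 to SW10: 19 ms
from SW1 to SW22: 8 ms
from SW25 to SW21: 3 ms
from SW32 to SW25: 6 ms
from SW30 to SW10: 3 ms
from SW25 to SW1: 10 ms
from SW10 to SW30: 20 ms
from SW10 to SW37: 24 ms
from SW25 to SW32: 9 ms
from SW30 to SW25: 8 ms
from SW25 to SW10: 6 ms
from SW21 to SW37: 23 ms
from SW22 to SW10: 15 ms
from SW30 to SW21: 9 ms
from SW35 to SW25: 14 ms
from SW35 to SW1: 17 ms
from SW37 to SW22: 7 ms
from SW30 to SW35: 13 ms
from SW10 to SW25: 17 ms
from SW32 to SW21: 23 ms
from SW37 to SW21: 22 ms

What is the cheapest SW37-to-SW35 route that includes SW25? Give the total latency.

58 ms

Best SW37 to SW25: SW37–SW22–SW25 costing 19
Shortest SW25→SW35: SW25–SW10–SW30–SW35 = 39
Total via SW25: 19 + 39 = 58 ms.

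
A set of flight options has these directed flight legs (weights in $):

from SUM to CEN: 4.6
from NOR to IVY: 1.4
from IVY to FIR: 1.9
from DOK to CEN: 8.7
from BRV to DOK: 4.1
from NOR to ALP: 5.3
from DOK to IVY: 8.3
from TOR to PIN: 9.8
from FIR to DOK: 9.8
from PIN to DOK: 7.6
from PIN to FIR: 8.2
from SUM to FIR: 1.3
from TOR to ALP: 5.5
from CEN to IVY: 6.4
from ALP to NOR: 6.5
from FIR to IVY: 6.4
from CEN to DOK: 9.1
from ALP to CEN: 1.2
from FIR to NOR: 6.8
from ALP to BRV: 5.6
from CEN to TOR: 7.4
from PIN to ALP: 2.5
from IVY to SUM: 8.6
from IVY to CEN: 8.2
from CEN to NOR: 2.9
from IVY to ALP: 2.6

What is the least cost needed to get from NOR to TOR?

$12.6

Enumerating some paths:
NOR–ALP–CEN–TOR: 5.3+1.2+7.4 = 13.9
NOR–IVY–ALP–CEN–TOR: 1.4+2.6+1.2+7.4 = 12.6
NOR–IVY–CEN–TOR: 1.4+8.2+7.4 = 17
Cheapest is NOR–IVY–ALP–CEN–TOR at $12.6.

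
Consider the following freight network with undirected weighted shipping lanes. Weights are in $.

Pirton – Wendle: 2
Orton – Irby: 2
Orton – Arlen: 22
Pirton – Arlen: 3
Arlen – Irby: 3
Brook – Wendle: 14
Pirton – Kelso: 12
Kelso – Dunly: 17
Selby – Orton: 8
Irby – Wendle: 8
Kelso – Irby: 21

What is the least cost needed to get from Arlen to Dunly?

Compare a few routes:
Arlen - Pirton - Kelso - Dunly: 3+12+17 = 32
Arlen - Irby - Kelso - Dunly: 3+21+17 = 41
Arlen - Irby - Wendle - Pirton - Kelso - Dunly: 3+8+2+12+17 = 42
The minimum is $32 via Arlen - Pirton - Kelso - Dunly.

$32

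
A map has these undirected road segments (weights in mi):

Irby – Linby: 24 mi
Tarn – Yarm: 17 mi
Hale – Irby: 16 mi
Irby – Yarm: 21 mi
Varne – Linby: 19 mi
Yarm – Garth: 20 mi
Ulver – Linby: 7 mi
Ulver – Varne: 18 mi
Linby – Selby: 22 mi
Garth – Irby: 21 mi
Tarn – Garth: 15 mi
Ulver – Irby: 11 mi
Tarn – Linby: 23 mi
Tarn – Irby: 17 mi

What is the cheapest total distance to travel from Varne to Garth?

50 mi

Running Dijkstra from Varne:
Varne: 0
Ulver: 18  (via Varne)
Linby: 19  (via Varne)
Irby: 29  (via Ulver)
Selby: 41  (via Linby)
Tarn: 42  (via Linby)
Hale: 45  (via Irby)
Garth: 50  (via Irby)
Shortest route: Varne → Ulver → Irby → Garth = 50 mi.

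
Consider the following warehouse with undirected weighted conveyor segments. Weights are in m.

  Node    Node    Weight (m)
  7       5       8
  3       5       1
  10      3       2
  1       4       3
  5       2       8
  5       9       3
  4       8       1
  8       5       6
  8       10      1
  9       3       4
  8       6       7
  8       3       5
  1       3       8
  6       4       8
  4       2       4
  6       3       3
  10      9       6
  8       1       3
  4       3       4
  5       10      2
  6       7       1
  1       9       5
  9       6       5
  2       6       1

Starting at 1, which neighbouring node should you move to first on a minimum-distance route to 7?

4

Candidate routes:
1 - 4 - 2 - 6 - 7: 3+4+1+1 = 9
1 - 8 - 4 - 2 - 6 - 7: 3+1+4+1+1 = 10
The minimum is 9 m via 1 - 4 - 2 - 6 - 7.
So from 1 the first move is to 4.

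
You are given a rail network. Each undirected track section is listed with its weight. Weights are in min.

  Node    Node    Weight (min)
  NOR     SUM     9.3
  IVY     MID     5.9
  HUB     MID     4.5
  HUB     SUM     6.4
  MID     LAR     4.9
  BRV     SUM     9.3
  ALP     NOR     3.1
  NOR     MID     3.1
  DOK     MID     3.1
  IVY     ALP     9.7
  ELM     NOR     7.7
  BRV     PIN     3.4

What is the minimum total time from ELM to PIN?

Settle nodes by increasing distance from ELM:
ELM: 0
NOR: 7.7  (via ELM)
MID: 10.8  (via NOR)
ALP: 10.8  (via NOR)
DOK: 13.9  (via MID)
HUB: 15.3  (via MID)
LAR: 15.7  (via MID)
IVY: 16.7  (via MID)
SUM: 17  (via NOR)
BRV: 26.3  (via SUM)
PIN: 29.7  (via BRV)
Shortest route: ELM → NOR → SUM → BRV → PIN = 29.7 min.

29.7 min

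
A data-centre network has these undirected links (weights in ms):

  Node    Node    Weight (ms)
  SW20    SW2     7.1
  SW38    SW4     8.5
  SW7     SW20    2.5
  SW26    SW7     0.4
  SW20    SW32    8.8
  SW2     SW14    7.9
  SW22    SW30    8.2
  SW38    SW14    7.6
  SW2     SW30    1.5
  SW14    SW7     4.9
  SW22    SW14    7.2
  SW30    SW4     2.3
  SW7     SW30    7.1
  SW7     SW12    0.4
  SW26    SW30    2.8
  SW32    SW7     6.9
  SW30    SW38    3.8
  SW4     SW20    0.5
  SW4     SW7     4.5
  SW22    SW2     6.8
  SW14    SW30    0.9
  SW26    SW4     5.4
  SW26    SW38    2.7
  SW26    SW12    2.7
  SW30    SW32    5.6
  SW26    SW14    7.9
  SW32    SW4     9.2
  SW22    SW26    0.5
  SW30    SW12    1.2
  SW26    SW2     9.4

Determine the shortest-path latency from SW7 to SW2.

3.1 ms

Compare a few routes:
SW7–SW26–SW12–SW30–SW2: 0.4+2.7+1.2+1.5 = 5.8
SW7–SW26–SW30–SW2: 0.4+2.8+1.5 = 4.7
SW7–SW12–SW30–SW2: 0.4+1.2+1.5 = 3.1
Cheapest is SW7–SW12–SW30–SW2 at 3.1 ms.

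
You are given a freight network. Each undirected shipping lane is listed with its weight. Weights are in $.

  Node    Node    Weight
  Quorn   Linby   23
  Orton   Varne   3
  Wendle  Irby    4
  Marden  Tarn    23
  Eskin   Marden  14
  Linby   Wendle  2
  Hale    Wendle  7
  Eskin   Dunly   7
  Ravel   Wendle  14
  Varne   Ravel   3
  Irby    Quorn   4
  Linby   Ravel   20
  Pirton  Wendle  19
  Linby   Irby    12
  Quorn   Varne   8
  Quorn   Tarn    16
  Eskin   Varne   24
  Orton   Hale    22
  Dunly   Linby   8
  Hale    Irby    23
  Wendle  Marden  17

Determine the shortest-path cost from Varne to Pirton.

$35

Settle nodes by increasing distance from Varne:
Varne: 0
Ravel: 3  (via Varne)
Orton: 3  (via Varne)
Quorn: 8  (via Varne)
Irby: 12  (via Quorn)
Wendle: 16  (via Irby)
Linby: 18  (via Wendle)
Hale: 23  (via Wendle)
Tarn: 24  (via Quorn)
Eskin: 24  (via Varne)
Dunly: 26  (via Linby)
Marden: 33  (via Wendle)
Pirton: 35  (via Wendle)
Shortest route: Varne–Quorn–Irby–Wendle–Pirton = $35.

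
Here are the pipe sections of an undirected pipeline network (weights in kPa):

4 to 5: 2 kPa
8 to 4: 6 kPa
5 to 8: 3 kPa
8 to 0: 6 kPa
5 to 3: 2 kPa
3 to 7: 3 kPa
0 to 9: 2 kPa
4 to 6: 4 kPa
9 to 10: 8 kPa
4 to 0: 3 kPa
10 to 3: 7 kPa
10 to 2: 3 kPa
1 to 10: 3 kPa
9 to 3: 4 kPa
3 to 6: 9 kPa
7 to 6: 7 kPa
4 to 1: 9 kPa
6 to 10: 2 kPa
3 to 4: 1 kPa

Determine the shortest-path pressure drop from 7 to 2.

Compare a few routes:
7 - 6 - 10 - 2: 7+2+3 = 12
7 - 3 - 4 - 6 - 10 - 2: 3+1+4+2+3 = 13
7 - 3 - 10 - 2: 3+7+3 = 13
Cheapest is 7 - 6 - 10 - 2 at 12 kPa.

12 kPa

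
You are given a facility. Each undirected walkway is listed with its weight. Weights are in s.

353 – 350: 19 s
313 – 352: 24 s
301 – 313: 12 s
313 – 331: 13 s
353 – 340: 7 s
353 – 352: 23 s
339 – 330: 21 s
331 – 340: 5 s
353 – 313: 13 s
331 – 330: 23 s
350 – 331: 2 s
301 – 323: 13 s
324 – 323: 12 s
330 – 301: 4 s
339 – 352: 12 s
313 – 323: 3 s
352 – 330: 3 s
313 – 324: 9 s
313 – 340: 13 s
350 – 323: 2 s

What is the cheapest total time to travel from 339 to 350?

Settle nodes by increasing distance from 339:
339: 0
352: 12  (via 339)
330: 15  (via 352)
301: 19  (via 330)
313: 31  (via 301)
323: 32  (via 301)
350: 34  (via 323)
Shortest route: 339–352–330–301–323–350 = 34 s.

34 s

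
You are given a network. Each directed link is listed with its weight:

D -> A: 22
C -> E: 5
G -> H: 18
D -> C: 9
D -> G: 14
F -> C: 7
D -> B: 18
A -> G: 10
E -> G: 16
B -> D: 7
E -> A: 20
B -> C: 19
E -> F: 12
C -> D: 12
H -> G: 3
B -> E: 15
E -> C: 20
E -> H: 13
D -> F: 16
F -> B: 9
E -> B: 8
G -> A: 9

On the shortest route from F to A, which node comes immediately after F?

Candidate routes:
F - C - E - A: 7+5+20 = 32
F - C - E - G - A: 7+5+16+9 = 37
F - B - D - A: 9+7+22 = 38
F - C - E - H - G - A: 7+5+13+3+9 = 37
The minimum is 32 via F - C - E - A.
So from F the first move is to C.

C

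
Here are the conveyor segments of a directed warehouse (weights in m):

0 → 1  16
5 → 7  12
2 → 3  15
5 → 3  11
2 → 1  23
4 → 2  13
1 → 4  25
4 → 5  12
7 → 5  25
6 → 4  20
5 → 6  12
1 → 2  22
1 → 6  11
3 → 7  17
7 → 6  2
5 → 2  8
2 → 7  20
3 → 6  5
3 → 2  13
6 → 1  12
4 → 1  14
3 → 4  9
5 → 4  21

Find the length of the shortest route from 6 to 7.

44 m

Enumerating some paths:
6 → 4 → 2 → 7: 20+13+20 = 53
6 → 4 → 5 → 2 → 7: 20+12+8+20 = 60
6 → 1 → 2 → 7: 12+22+20 = 54
6 → 4 → 5 → 7: 20+12+12 = 44
The minimum is 44 m via 6 → 4 → 5 → 7.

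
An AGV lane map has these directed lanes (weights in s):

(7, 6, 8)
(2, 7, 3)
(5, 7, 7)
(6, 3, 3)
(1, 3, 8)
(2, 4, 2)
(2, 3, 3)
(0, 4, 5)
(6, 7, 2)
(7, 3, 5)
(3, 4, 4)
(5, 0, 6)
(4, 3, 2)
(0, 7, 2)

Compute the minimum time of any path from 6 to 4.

7 s

Running Dijkstra from 6:
6: 0
7: 2  (via 6)
3: 3  (via 6)
4: 7  (via 3)
Shortest route: 6 → 3 → 4 = 7 s.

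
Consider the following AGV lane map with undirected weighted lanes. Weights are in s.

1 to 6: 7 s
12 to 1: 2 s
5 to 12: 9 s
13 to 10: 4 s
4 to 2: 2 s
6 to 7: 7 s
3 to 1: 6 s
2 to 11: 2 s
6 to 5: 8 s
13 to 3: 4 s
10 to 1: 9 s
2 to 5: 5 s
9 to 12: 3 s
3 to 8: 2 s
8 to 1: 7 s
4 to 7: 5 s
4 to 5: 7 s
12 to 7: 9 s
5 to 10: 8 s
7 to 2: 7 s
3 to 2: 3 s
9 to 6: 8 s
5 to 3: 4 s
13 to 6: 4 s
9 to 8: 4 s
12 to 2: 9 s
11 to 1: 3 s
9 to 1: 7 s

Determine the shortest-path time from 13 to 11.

9 s

Candidate routes:
13 - 3 - 2 - 11: 4+3+2 = 9
13 - 6 - 1 - 11: 4+7+3 = 14
13 - 3 - 1 - 11: 4+6+3 = 13
Cheapest is 13 - 3 - 2 - 11 at 9 s.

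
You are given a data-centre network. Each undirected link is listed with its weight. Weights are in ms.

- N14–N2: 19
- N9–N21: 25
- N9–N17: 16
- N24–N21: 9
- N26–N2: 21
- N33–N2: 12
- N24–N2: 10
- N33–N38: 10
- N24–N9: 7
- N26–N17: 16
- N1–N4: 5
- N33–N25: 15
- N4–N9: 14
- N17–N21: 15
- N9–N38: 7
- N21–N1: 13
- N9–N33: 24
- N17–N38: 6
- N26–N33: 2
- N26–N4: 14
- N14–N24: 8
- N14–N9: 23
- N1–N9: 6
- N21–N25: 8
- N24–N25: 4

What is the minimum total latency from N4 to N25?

Settle nodes by increasing distance from N4:
N4: 0
N1: 5  (via N4)
N9: 11  (via N1)
N26: 14  (via N4)
N33: 16  (via N26)
N21: 18  (via N1)
N24: 18  (via N9)
N38: 18  (via N9)
N25: 22  (via N24)
Shortest route: N4–N1–N9–N24–N25 = 22 ms.

22 ms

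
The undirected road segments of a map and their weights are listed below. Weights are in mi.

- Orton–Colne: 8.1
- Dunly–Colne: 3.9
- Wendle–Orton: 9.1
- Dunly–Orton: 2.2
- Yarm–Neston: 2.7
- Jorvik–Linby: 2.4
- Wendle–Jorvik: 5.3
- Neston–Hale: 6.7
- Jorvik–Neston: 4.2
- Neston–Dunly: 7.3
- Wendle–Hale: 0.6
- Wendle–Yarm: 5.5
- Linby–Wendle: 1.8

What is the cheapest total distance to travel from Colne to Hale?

Settle nodes by increasing distance from Colne:
Colne: 0
Dunly: 3.9  (via Colne)
Orton: 6.1  (via Dunly)
Neston: 11.2  (via Dunly)
Yarm: 13.9  (via Neston)
Wendle: 15.2  (via Orton)
Jorvik: 15.4  (via Neston)
Hale: 15.8  (via Wendle)
Shortest route: Colne–Dunly–Orton–Wendle–Hale = 15.8 mi.

15.8 mi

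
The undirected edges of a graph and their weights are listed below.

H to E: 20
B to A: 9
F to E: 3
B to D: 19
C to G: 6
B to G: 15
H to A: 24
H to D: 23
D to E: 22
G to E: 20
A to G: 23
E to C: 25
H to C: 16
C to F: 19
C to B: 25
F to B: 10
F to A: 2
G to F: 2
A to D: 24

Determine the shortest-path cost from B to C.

18

Running Dijkstra from B:
B: 0
A: 9  (via B)
F: 10  (via B)
G: 12  (via F)
E: 13  (via F)
C: 18  (via G)
Shortest route: B → F → G → C = 18.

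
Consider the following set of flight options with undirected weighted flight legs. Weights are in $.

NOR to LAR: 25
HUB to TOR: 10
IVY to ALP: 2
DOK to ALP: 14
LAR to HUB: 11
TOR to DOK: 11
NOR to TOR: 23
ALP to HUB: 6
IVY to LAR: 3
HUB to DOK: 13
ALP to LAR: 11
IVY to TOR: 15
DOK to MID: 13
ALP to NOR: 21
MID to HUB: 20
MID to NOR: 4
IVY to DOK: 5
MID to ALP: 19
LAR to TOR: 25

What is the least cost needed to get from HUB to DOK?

Shortest distances from HUB:
HUB: 0
ALP: 6  (via HUB)
IVY: 8  (via ALP)
TOR: 10  (via HUB)
LAR: 11  (via HUB)
DOK: 13  (via HUB)
Shortest route: HUB → DOK = $13.

$13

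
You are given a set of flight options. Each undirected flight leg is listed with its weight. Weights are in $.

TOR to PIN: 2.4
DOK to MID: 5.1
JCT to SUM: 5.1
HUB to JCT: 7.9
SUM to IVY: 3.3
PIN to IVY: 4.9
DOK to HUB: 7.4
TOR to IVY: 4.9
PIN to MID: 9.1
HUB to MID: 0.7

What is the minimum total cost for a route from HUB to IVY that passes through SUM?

Shortest HUB→SUM: HUB–JCT–SUM = 13
Shortest SUM→IVY: SUM–IVY = 3.3
Total via SUM: 13 + 3.3 = $16.3.

$16.3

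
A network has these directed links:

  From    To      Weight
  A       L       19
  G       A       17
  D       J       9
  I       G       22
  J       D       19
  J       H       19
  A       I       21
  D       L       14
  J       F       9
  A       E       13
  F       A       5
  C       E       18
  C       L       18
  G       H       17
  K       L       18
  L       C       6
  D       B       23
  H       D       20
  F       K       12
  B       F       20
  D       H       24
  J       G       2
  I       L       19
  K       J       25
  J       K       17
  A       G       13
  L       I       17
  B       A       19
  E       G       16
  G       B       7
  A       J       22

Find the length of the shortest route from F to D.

46

Candidate routes:
F → A → G → H → D: 5+13+17+20 = 55
F → A → J → D: 5+22+19 = 46
Cheapest is F → A → J → D at 46.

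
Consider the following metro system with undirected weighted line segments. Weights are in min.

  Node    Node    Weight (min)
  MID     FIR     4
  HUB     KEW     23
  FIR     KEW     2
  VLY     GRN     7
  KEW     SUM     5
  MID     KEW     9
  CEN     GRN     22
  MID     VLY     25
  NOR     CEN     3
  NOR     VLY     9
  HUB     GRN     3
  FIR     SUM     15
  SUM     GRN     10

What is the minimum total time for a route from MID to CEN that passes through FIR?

Shortest MID→FIR: MID → FIR = 4
Best FIR to CEN: FIR → KEW → SUM → GRN → VLY → NOR → CEN costing 36
Total via FIR: 4 + 36 = 40 min.

40 min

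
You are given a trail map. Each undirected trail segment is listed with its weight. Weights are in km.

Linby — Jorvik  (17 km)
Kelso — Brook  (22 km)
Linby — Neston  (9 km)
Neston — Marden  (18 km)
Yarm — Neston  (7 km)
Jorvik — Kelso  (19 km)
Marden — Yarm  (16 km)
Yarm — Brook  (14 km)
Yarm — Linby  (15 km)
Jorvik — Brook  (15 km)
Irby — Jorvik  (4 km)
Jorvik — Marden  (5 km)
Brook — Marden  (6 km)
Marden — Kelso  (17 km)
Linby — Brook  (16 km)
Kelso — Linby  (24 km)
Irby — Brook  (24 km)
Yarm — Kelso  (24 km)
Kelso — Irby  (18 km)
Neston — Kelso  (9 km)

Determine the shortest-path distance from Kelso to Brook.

22 km

Settle nodes by increasing distance from Kelso:
Kelso: 0
Neston: 9  (via Kelso)
Yarm: 16  (via Neston)
Marden: 17  (via Kelso)
Irby: 18  (via Kelso)
Linby: 18  (via Neston)
Jorvik: 19  (via Kelso)
Brook: 22  (via Kelso)
Shortest route: Kelso → Brook = 22 km.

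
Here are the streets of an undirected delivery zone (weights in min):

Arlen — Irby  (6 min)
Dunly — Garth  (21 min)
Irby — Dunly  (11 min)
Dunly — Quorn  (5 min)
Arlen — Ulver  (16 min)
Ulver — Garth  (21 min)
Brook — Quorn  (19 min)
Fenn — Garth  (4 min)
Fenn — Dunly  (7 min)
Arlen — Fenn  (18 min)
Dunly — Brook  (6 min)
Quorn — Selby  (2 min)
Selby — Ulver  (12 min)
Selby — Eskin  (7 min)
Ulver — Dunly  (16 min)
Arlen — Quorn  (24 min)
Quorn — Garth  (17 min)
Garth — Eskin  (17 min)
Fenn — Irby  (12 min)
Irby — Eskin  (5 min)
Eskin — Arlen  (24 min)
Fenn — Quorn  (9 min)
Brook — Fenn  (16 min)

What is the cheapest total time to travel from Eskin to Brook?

20 min

Running Dijkstra from Eskin:
Eskin: 0
Irby: 5  (via Eskin)
Selby: 7  (via Eskin)
Quorn: 9  (via Selby)
Arlen: 11  (via Irby)
Dunly: 14  (via Quorn)
Fenn: 17  (via Irby)
Garth: 17  (via Eskin)
Ulver: 19  (via Selby)
Brook: 20  (via Dunly)
Shortest route: Eskin → Selby → Quorn → Dunly → Brook = 20 min.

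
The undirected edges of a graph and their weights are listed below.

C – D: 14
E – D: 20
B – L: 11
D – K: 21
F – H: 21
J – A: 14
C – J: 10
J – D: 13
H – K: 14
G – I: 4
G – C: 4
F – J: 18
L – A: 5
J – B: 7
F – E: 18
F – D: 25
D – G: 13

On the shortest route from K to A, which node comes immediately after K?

D

Compare a few routes:
K - D - G - C - J - A: 21+13+4+10+14 = 62
K - D - C - J - A: 21+14+10+14 = 59
K - D - J - B - L - A: 21+13+7+11+5 = 57
K - D - J - A: 21+13+14 = 48
The minimum is 48 via K - D - J - A.
So from K the first move is to D.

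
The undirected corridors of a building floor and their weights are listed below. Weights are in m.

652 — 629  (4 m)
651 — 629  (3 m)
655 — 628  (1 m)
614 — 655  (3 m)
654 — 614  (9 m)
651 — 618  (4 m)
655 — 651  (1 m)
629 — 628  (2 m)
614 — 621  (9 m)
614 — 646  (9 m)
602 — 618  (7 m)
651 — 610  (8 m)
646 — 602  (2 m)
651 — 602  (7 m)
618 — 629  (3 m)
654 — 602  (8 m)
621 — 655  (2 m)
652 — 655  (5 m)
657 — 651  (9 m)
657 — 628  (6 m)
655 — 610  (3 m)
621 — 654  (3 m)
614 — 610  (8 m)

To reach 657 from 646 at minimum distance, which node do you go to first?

Candidate routes:
646–602–651–657: 2+7+9 = 18
646–614–655–628–657: 9+3+1+6 = 19
646–602–651–655–628–657: 2+7+1+1+6 = 17
Cheapest is 646–602–651–655–628–657 at 17 m.
So from 646 the first move is to 602.

602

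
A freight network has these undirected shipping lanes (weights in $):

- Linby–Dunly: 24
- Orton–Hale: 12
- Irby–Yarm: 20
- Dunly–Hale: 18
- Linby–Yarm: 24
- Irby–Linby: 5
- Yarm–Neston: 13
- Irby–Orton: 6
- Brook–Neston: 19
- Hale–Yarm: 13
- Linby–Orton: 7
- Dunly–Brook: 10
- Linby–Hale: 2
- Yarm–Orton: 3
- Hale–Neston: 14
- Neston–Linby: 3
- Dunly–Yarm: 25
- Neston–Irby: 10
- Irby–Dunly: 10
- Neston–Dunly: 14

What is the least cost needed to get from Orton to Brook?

Running Dijkstra from Orton:
Orton: 0
Yarm: 3  (via Orton)
Irby: 6  (via Orton)
Linby: 7  (via Orton)
Hale: 9  (via Linby)
Neston: 10  (via Linby)
Dunly: 16  (via Irby)
Brook: 26  (via Dunly)
Shortest route: Orton → Irby → Dunly → Brook = $26.

$26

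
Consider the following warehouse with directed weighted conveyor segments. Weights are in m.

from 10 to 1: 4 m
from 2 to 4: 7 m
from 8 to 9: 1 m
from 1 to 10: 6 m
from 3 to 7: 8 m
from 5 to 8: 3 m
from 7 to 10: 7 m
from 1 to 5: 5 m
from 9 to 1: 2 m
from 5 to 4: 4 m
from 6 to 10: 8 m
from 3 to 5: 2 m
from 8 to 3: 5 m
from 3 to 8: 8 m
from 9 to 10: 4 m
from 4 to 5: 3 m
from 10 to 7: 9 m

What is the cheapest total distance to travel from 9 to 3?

15 m

Enumerating some paths:
9 - 1 - 5 - 8 - 3: 2+5+3+5 = 15
9 - 10 - 1 - 5 - 8 - 3: 4+4+5+3+5 = 21
The minimum is 15 m via 9 - 1 - 5 - 8 - 3.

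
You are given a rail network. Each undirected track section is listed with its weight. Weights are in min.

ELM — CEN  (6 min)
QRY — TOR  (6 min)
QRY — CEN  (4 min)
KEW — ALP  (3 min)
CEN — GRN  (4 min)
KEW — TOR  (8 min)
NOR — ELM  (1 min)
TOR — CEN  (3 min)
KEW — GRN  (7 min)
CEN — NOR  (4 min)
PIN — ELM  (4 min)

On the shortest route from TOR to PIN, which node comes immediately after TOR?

CEN

Candidate routes:
TOR → CEN → NOR → ELM → PIN: 3+4+1+4 = 12
TOR → QRY → CEN → NOR → ELM → PIN: 6+4+4+1+4 = 19
TOR → CEN → ELM → PIN: 3+6+4 = 13
The minimum is 12 min via TOR → CEN → NOR → ELM → PIN.
So from TOR the first move is to CEN.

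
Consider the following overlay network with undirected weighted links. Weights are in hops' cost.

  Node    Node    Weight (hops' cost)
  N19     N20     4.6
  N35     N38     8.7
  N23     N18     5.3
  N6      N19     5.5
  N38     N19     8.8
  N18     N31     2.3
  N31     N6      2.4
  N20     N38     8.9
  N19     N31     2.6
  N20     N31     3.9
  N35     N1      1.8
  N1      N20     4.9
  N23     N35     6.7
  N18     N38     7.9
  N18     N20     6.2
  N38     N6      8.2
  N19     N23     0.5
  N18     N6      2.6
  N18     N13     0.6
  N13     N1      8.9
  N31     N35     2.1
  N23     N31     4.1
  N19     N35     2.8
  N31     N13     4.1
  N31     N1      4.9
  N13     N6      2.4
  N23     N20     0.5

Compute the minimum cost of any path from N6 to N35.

Settle nodes by increasing distance from N6:
N6: 0
N31: 2.4  (via N6)
N13: 2.4  (via N6)
N18: 2.6  (via N6)
N35: 4.5  (via N31)
Shortest route: N6 → N31 → N35 = 4.5 hops' cost.

4.5 hops' cost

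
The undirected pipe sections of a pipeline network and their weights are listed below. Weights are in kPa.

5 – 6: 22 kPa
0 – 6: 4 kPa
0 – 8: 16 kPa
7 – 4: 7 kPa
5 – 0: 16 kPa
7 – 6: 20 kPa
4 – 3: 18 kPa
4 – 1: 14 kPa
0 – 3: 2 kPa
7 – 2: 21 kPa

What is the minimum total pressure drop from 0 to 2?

45 kPa

Candidate routes:
0–3–4–7–2: 2+18+7+21 = 48
0–6–7–2: 4+20+21 = 45
Cheapest is 0–6–7–2 at 45 kPa.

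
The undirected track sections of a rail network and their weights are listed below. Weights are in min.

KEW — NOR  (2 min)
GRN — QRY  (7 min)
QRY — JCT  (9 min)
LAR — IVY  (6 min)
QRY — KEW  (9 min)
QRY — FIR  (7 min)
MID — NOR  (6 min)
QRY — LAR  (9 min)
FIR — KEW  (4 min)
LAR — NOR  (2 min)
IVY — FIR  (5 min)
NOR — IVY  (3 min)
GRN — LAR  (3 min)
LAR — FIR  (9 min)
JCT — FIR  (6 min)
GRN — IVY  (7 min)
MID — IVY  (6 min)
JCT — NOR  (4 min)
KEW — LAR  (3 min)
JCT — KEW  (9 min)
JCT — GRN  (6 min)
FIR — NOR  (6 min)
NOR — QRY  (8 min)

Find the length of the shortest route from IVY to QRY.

11 min

Settle nodes by increasing distance from IVY:
IVY: 0
NOR: 3  (via IVY)
FIR: 5  (via IVY)
LAR: 5  (via NOR)
KEW: 5  (via NOR)
MID: 6  (via IVY)
JCT: 7  (via NOR)
GRN: 7  (via IVY)
QRY: 11  (via NOR)
Shortest route: IVY–NOR–QRY = 11 min.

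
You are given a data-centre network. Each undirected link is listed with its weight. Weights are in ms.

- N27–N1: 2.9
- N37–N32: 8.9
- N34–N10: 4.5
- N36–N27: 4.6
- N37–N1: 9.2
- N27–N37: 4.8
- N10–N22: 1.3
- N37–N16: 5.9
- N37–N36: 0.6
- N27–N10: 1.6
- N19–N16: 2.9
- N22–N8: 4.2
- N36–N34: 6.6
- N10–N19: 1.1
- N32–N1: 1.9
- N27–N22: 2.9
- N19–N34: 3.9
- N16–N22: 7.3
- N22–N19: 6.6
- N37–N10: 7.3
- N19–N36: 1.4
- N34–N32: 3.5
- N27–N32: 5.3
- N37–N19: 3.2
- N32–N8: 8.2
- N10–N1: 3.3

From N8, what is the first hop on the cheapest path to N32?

Compare a few routes:
N8 - N22 - N10 - N1 - N32: 4.2+1.3+3.3+1.9 = 10.7
N8 - N32: 8.2 = 8.2
N8 - N22 - N27 - N1 - N32: 4.2+2.9+2.9+1.9 = 11.9
The minimum is 8.2 ms via N8 - N32.
So from N8 the first move is to N32.

N32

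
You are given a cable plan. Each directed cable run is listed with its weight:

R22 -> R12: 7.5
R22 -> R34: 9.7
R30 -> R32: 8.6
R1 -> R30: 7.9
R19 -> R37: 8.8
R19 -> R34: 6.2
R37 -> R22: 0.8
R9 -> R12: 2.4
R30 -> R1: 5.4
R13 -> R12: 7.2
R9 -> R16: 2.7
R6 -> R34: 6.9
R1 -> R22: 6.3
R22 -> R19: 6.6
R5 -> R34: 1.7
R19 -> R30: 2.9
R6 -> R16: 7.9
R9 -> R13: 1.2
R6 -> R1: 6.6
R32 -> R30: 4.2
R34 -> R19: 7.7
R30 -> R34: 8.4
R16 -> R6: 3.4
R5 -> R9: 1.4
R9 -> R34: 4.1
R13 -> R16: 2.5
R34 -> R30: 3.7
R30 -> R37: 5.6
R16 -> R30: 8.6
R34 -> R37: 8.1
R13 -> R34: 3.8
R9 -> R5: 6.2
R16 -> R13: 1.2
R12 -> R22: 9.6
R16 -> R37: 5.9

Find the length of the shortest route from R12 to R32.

27.7

Compare a few routes:
R12 - R22 - R19 - R30 - R32: 9.6+6.6+2.9+8.6 = 27.7
R12 - R22 - R34 - R30 - R32: 9.6+9.7+3.7+8.6 = 31.6
R12 - R22 - R19 - R34 - R30 - R32: 9.6+6.6+6.2+3.7+8.6 = 34.7
The minimum is 27.7 via R12 - R22 - R19 - R30 - R32.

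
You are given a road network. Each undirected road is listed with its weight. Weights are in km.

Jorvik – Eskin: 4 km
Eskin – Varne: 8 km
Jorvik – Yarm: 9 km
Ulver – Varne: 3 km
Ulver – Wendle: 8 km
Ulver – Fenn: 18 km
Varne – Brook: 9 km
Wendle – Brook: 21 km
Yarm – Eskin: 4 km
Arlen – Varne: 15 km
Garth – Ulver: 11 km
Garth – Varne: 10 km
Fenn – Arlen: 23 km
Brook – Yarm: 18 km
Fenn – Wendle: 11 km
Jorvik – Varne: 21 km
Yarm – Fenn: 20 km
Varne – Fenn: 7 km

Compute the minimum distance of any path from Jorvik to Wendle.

Enumerating some paths:
Jorvik → Varne → Ulver → Wendle: 21+3+8 = 32
Jorvik → Yarm → Eskin → Varne → Ulver → Wendle: 9+4+8+3+8 = 32
Jorvik → Eskin → Varne → Fenn → Wendle: 4+8+7+11 = 30
Jorvik → Eskin → Varne → Ulver → Wendle: 4+8+3+8 = 23
The minimum is 23 km via Jorvik → Eskin → Varne → Ulver → Wendle.

23 km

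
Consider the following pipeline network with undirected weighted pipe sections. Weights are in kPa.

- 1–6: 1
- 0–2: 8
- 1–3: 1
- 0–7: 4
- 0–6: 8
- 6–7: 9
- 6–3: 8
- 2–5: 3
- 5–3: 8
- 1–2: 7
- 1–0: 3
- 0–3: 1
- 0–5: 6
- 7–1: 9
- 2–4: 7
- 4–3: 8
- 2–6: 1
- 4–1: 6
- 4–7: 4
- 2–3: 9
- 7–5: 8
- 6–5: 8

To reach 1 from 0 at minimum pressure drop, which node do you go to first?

Candidate routes:
0 - 3 - 1: 1+1 = 2
0 - 1: 3 = 3
The minimum is 2 kPa via 0 - 3 - 1.
So from 0 the first move is to 3.

3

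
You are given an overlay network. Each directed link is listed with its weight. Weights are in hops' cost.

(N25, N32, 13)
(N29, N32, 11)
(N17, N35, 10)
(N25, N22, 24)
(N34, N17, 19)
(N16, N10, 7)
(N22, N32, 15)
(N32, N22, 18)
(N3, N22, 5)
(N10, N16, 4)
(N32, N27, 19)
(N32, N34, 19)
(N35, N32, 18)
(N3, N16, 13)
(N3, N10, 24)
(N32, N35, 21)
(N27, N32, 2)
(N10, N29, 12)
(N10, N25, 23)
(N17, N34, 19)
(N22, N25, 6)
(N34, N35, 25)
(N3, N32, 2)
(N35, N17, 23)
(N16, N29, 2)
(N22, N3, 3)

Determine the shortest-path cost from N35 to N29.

54 hops' cost

Settle nodes by increasing distance from N35:
N35: 0
N32: 18  (via N35)
N17: 23  (via N35)
N22: 36  (via N32)
N27: 37  (via N32)
N34: 37  (via N32)
N3: 39  (via N22)
N25: 42  (via N22)
N16: 52  (via N3)
N29: 54  (via N16)
Shortest route: N35 → N32 → N22 → N3 → N16 → N29 = 54 hops' cost.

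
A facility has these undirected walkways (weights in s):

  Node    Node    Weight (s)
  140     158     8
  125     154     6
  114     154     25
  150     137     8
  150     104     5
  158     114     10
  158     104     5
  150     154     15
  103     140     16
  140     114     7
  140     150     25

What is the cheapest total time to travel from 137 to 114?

28 s

Candidate routes:
137 - 150 - 140 - 114: 8+25+7 = 40
137 - 150 - 104 - 158 - 114: 8+5+5+10 = 28
137 - 150 - 104 - 158 - 140 - 114: 8+5+5+8+7 = 33
The minimum is 28 s via 137 - 150 - 104 - 158 - 114.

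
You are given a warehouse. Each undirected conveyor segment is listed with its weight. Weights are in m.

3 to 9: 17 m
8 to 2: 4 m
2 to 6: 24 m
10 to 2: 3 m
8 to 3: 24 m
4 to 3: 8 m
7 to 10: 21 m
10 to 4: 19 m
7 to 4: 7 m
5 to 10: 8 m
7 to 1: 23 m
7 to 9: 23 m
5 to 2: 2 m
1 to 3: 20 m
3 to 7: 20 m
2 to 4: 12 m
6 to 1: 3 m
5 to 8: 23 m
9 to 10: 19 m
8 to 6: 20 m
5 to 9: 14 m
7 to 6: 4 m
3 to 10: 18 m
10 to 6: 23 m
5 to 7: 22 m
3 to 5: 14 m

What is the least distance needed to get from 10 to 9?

19 m

Settle nodes by increasing distance from 10:
10: 0
2: 3  (via 10)
5: 5  (via 2)
8: 7  (via 2)
4: 15  (via 2)
3: 18  (via 10)
9: 19  (via 10)
Shortest route: 10 → 9 = 19 m.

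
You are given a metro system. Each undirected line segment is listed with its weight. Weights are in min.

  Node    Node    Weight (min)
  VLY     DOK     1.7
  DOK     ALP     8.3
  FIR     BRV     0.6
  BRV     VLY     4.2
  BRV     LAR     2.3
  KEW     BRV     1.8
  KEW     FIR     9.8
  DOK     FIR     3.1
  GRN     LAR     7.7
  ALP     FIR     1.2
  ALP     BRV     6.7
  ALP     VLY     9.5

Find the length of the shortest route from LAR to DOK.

6 min

Enumerating some paths:
LAR - BRV - VLY - DOK: 2.3+4.2+1.7 = 8.2
LAR - BRV - FIR - DOK: 2.3+0.6+3.1 = 6
LAR - BRV - FIR - ALP - DOK: 2.3+0.6+1.2+8.3 = 12.4
LAR - BRV - ALP - FIR - DOK: 2.3+6.7+1.2+3.1 = 13.3
Cheapest is LAR - BRV - FIR - DOK at 6 min.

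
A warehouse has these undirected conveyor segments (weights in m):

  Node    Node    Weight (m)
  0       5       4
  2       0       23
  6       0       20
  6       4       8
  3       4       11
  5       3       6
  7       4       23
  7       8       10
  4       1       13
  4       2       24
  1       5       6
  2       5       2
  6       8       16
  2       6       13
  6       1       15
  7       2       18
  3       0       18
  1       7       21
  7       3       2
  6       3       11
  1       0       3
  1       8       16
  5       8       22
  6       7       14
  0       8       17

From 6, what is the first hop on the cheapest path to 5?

2

Compare a few routes:
6–3–5: 11+6 = 17
6–2–5: 13+2 = 15
6–1–5: 15+6 = 21
The minimum is 15 m via 6–2–5.
So from 6 the first move is to 2.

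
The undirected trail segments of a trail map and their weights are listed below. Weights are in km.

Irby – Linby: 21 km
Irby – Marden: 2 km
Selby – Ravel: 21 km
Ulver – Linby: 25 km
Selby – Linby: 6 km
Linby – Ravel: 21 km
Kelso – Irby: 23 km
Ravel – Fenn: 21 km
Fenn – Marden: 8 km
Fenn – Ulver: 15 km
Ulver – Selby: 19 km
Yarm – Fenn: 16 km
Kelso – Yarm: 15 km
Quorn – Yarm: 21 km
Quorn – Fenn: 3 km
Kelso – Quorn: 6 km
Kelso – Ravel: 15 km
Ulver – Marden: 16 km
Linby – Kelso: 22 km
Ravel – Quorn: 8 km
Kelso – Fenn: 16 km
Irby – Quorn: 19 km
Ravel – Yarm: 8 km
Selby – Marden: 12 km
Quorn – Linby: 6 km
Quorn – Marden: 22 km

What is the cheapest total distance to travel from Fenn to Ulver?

Compare a few routes:
Fenn - Marden - Ulver: 8+16 = 24
Fenn - Ulver: 15 = 15
Fenn - Quorn - Linby - Ulver: 3+6+25 = 34
Cheapest is Fenn - Ulver at 15 km.

15 km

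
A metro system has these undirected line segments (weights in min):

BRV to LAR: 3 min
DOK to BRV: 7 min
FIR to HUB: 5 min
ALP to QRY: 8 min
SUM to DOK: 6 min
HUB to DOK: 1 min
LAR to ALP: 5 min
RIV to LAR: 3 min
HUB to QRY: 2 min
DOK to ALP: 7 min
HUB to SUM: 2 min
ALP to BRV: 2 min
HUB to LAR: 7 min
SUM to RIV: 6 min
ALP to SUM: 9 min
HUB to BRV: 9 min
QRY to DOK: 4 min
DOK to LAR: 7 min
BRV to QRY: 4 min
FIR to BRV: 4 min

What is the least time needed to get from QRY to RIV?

Enumerating some paths:
QRY - HUB - SUM - RIV: 2+2+6 = 10
QRY - HUB - LAR - RIV: 2+7+3 = 12
Cheapest is QRY - HUB - SUM - RIV at 10 min.

10 min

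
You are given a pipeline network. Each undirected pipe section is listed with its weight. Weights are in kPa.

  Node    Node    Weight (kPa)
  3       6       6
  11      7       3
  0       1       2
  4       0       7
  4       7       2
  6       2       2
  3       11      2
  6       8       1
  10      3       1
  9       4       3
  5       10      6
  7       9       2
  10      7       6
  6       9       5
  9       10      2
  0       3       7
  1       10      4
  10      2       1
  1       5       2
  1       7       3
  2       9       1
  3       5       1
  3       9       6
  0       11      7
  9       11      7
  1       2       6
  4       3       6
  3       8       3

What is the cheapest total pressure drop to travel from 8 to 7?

6 kPa

Running Dijkstra from 8:
8: 0
6: 1  (via 8)
2: 3  (via 6)
3: 3  (via 8)
5: 4  (via 3)
9: 4  (via 2)
10: 4  (via 2)
11: 5  (via 3)
1: 6  (via 5)
7: 6  (via 9)
Shortest route: 8 → 6 → 2 → 9 → 7 = 6 kPa.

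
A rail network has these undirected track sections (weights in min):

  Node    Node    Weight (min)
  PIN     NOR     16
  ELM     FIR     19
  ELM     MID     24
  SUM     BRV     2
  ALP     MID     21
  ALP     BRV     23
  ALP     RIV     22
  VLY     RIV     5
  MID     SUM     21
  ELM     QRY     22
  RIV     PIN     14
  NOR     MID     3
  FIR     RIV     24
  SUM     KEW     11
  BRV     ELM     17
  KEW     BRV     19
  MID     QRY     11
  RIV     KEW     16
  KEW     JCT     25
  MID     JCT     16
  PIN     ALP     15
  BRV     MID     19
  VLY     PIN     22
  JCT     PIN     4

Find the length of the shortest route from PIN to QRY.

30 min

Shortest distances from PIN:
PIN: 0
JCT: 4  (via PIN)
RIV: 14  (via PIN)
ALP: 15  (via PIN)
NOR: 16  (via PIN)
MID: 19  (via NOR)
VLY: 19  (via RIV)
KEW: 29  (via JCT)
QRY: 30  (via MID)
Shortest route: PIN → NOR → MID → QRY = 30 min.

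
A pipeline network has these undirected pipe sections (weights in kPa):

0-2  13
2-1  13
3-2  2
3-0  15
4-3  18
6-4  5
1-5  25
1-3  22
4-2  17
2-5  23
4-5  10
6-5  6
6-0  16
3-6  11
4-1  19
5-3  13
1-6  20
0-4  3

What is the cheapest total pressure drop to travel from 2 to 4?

16 kPa

Settle nodes by increasing distance from 2:
2: 0
3: 2  (via 2)
0: 13  (via 2)
1: 13  (via 2)
6: 13  (via 3)
5: 15  (via 3)
4: 16  (via 0)
Shortest route: 2–0–4 = 16 kPa.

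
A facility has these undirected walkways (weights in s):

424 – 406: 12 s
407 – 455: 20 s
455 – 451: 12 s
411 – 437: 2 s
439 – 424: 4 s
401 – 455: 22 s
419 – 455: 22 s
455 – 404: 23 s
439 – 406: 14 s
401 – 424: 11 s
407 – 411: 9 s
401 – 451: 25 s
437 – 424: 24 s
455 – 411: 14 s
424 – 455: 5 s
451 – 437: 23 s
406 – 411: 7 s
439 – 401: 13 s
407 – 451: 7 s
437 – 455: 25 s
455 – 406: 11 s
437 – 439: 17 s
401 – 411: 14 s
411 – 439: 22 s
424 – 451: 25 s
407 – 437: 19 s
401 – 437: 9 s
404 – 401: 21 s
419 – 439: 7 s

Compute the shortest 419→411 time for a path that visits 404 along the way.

71 s

Shortest 419→404: 419–439–424–455–404 = 39
Shortest 404→411: 404–401–437–411 = 32
Total via 404: 39 + 32 = 71 s.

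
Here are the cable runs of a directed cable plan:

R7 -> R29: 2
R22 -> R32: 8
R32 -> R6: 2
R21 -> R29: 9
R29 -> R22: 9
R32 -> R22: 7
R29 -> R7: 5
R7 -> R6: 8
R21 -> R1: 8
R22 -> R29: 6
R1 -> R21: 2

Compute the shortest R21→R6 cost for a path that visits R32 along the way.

Shortest R21→R32: R21 → R29 → R22 → R32 = 26
Best R32 to R6: R32 → R6 costing 2
Total via R32: 26 + 2 = 28.

28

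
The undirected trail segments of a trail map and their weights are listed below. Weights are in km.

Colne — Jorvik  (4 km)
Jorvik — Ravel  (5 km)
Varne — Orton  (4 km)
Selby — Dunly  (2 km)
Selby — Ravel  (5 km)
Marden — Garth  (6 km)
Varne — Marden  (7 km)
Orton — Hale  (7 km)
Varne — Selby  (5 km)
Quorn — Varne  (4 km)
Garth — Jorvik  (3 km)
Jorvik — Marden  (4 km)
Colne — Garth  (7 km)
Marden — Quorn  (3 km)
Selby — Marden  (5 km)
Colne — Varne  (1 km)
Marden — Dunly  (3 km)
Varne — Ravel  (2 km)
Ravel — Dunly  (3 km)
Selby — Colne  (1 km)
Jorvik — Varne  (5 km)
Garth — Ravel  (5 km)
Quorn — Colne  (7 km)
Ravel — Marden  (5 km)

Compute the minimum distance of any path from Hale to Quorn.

15 km

Compare a few routes:
Hale–Orton–Varne–Ravel–Marden–Quorn: 7+4+2+5+3 = 21
Hale–Orton–Varne–Colne–Selby–Dunly–Marden–Quorn: 7+4+1+1+2+3+3 = 21
Hale–Orton–Varne–Colne–Quorn: 7+4+1+7 = 19
Hale–Orton–Varne–Quorn: 7+4+4 = 15
Cheapest is Hale–Orton–Varne–Quorn at 15 km.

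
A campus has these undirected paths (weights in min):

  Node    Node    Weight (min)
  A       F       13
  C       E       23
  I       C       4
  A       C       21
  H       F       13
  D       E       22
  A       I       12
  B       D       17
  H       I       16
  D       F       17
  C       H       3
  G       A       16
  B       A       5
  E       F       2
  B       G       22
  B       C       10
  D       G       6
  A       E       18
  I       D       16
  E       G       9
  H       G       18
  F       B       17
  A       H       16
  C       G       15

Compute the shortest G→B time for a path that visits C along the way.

Shortest G→C: G → C = 15
Shortest C→B: C → B = 10
Total via C: 15 + 10 = 25 min.

25 min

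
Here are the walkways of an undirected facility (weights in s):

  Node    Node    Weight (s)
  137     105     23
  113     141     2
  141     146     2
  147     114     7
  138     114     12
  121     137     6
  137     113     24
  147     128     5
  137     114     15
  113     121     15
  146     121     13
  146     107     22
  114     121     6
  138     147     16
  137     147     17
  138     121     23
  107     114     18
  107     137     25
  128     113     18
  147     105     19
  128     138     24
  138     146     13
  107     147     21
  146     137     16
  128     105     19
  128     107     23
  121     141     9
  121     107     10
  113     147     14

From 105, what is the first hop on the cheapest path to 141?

147

Enumerating some paths:
105 → 137 → 121 → 141: 23+6+9 = 38
105 → 128 → 113 → 141: 19+18+2 = 39
105 → 147 → 113 → 141: 19+14+2 = 35
The minimum is 35 s via 105 → 147 → 113 → 141.
So from 105 the first move is to 147.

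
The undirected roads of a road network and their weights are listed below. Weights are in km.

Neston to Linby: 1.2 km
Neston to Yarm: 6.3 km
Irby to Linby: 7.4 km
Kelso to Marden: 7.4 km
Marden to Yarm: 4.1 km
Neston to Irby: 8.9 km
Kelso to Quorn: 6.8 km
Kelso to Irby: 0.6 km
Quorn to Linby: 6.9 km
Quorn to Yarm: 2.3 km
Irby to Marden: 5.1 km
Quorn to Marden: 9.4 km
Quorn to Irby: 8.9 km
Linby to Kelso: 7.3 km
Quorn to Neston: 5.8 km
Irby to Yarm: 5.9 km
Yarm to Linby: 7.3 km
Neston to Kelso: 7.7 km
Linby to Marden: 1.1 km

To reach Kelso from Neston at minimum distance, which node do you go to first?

Kelso

Compare a few routes:
Neston → Kelso: 7.7 = 7.7
Neston → Linby → Marden → Irby → Kelso: 1.2+1.1+5.1+0.6 = 8
Neston → Linby → Irby → Kelso: 1.2+7.4+0.6 = 9.2
Neston → Linby → Kelso: 1.2+7.3 = 8.5
The minimum is 7.7 km via Neston → Kelso.
So from Neston the first move is to Kelso.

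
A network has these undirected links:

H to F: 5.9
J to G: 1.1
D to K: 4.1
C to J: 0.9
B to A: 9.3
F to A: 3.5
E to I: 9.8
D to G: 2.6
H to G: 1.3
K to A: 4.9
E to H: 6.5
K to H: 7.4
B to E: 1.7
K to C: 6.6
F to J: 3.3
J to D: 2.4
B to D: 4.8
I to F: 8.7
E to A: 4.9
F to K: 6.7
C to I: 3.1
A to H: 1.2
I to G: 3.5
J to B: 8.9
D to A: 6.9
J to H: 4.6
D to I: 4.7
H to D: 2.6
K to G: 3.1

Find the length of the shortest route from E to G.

Shortest distances from E:
E: 0
B: 1.7  (via E)
A: 4.9  (via E)
H: 6.1  (via A)
D: 6.5  (via B)
G: 7.4  (via H)
Shortest route: E → A → H → G = 7.4.

7.4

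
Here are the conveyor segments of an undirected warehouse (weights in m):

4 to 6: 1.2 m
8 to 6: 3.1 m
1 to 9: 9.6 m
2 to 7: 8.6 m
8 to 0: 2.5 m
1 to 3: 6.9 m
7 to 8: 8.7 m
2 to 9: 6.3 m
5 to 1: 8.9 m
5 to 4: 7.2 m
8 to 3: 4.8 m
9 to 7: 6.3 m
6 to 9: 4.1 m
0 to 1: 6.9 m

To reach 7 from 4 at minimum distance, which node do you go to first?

Candidate routes:
4 → 6 → 9 → 7: 1.2+4.1+6.3 = 11.6
4 → 6 → 8 → 7: 1.2+3.1+8.7 = 13
Cheapest is 4 → 6 → 9 → 7 at 11.6 m.
So from 4 the first move is to 6.

6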